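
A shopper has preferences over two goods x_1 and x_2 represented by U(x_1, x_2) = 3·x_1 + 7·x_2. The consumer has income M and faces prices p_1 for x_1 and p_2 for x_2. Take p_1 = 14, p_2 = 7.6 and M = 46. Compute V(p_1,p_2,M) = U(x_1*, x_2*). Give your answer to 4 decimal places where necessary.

V = 42.3684

Perfect substitutes: compare marginal utility per dollar. 3/p_1 vs 7/p_2 → 0.2143 vs 0.9211.
x_2 gives more utility per dollar, so spend all income on x_2: x_2* = M/p_2, x_1* = 0.
Numerically: x_1* = 0, x_2* = 6.0526.
Utility at the optimum: U(0, 6.0526) = 42.3684.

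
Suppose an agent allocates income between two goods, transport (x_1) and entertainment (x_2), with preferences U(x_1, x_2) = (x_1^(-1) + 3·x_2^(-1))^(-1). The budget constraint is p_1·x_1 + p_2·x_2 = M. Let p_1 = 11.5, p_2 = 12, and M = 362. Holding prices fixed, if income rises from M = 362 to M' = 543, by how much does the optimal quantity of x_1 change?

Substitute x_2 = (x_2/x_1)·x_1 into the budget: x_1* = M/(p_1 + p_2·(x_2/x_1)).
Numerically x_2/x_1 = 1.695582, so x_1* = 362/(11.5 + 12·1.695582) = 11.3669.
At M' = 543: x_1* = 17.0503. Change: 17.0503 − 11.3669 = 5.6834.

Δx_1* = 5.6834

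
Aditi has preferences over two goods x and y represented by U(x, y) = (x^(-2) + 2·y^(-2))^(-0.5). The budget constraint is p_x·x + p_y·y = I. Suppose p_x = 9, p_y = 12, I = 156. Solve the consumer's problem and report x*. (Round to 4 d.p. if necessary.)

x* = 6.8612

MU_x ∝ x^(-3), MU_y ∝ 2·y^(-3), so MRS = (1/2)·(y/x)^(3) = p_x/p_y.
Hence y/x = (2·p_x/p_y)^(1/(3)), i.e. raised to the 1/3 power.
With the ratio pinned down, the budget gives x* = I/(p_x + p_y·(y/x)) and y* = (y/x)·x*.
Numerically y/x = 1.144714, so x* = 156/(9 + 12·1.144714) = 6.8612.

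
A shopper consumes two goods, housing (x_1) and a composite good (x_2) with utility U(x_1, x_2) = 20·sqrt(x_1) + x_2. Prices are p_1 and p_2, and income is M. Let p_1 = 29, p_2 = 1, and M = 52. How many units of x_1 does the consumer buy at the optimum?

x_1* = 0.1189

Utility is quasi-linear in x_2; the FOC for x_1 is 10/√x_1 = p_1/p_2.
Solve: √x_1 = 10·p_2/p_1, so x_1*(p_1,p_2) = (10·p_2/p_1)², and x_2* = (M − p_1·x_1*)/p_2.
Plugging in: x_1* = (10·1/29)² = 0.1189.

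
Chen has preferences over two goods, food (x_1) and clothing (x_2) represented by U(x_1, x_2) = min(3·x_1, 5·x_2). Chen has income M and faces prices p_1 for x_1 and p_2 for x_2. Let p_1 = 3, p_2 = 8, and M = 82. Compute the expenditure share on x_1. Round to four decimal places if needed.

Demand: x_1*(p_1,p_2,M) = 5·M/(5·p_1 + 3·p_2), x_2* = 3·M/(5·p_1 + 3·p_2).
Here 5·3 + 3·8 = 39, giving x_1* = 10.5128 and x_2* = 6.3077.
Expenditure on x_1: 3·10.5128 = 31.5385; share = 0.3846.

share on x_1 = 0.3846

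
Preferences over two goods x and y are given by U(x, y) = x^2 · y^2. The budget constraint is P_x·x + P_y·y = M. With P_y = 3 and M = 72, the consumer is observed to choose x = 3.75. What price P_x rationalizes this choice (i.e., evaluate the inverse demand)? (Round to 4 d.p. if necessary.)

Tangency: MRS = y/x = P_x/P_y.
So 2·P_y·y = 2·P_x·x; combined with the budget, a share 0.5 of income goes to x.
Demand: x*(P_x,P_y,M) = 0.5·M/P_x and y* = 0.5·M/P_y.
Set x* = 3.75 in the demand function and solve for P_x: P_x = 9.6.

P_x = 9.6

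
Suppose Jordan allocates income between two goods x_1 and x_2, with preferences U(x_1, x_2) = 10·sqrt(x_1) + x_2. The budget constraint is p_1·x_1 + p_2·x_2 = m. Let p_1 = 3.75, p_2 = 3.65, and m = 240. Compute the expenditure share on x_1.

Utility is quasi-linear in x_2; the FOC for x_1 is 5/√x_1 = p_1/p_2.
Thus x_1* = (5·p_2/p_1)² — independent of m — with the rest of income spent on x_2.
Plugging in: x_1* = (5·3.65/3.75)² = 23.6844, x_2* = 41.4201.
Expenditure on x_1: 3.75·23.6844 = 88.8167; share = 0.3701.

share on x_1 = 0.3701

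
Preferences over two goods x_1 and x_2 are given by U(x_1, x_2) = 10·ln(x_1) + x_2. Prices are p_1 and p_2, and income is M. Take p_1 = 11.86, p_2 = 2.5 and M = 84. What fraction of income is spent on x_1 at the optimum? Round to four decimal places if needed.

Set MRS = p_1/p_2: (10/x_1)/1 = p_1/p_2.
So x_1*(p_1,p_2) = 10·p_2/p_1, independent of income; and x_2* = (M − 10·p_2)/p_2.
At the given prices: x_1* = 10·2.5/11.86 = 2.1079, and x_2* = 23.6.
Expenditure on x_1: 11.86·2.1079 = 25; share = 0.2976.

share on x_1 = 0.2976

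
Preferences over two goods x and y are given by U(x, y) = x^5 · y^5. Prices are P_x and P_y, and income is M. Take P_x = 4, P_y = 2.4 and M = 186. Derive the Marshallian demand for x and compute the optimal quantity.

MU_x/MU_y = (5·y)/(5·x); tangency sets this equal to P_x/P_y.
So 5·P_y·y = 5·P_x·x; combined with the budget, a share 0.5 of income goes to x.
Demand: x*(P_x,P_y,M) = 0.5·M/P_x and y* = 0.5·M/P_y.
At P_x=4, P_y=2.4, M=186: x* = 0.5·186/4 = 23.25.

x* = 23.25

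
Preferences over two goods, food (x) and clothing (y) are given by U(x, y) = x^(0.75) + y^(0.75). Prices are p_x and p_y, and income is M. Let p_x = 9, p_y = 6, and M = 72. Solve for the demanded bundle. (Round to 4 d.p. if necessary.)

x* = 1.8286, y* = 9.2571

MRS = MU_x/MU_y = (y/x)^(0.25). Set equal to p_x/p_y.
Hence y/x = (p_x/p_y)^(1/(0.25)), i.e. raised to the 4 power.
With the ratio pinned down, the budget gives x* = M/(p_x + p_y·(y/x)) and y* = (y/x)·x*.
Numerically y/x = 5.0625, so x* = 72/(9 + 6·5.0625) = 1.8286 and y* = 5.0625·1.8286 = 9.2571.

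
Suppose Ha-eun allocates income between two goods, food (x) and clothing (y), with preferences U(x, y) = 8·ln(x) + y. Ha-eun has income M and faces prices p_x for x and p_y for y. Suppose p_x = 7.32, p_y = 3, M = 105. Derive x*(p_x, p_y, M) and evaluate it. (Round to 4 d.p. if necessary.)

So x*(p_x,p_y) = 8·p_y/p_x, independent of income; and y* = (M − 8·p_y)/p_y.
At the given prices: x* = 8·3/7.32 = 3.2787.

x* = 3.2787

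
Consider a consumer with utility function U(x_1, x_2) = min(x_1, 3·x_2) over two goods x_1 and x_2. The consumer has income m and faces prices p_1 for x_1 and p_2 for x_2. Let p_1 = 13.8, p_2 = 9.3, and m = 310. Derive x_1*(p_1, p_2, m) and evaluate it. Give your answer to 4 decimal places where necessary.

x_1* = 18.3432

With perfect complements, no substitution: consume in ratio x_1:x_2 = 3:1.
Budget: p_1·x_1 + p_2·(1/3)·x_1 = m, so (3·p_1 + p_2)·x_1 = 3·m.
Demand: x_1*(p_1,p_2,m) = 3·m/(3·p_1 + p_2), x_2* = m/(3·p_1 + p_2).
Here 3·13.8 + 9.3 = 50.7, giving x_1* = 18.3432.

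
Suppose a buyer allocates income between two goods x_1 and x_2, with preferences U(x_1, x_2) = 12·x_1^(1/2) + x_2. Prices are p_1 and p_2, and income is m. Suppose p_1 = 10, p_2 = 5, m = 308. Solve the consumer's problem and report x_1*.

Set MRS = p_1/p_2: 6·x_1^(−1/2) = p_1/p_2.
Thus x_1* = (6·p_2/p_1)² — independent of m — with the rest of income spent on x_2.
Plugging in: x_1* = (6·5/10)² = 9.

x_1* = 9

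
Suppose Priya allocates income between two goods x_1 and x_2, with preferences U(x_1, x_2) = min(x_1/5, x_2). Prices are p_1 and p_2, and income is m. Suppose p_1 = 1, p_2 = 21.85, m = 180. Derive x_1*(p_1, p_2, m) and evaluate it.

Demand: x_1*(p_1,p_2,m) = 5·m/(5·p_1 + p_2), x_2* = m/(5·p_1 + p_2).
Here 5·1 + 21.85 = 26.85, giving x_1* = 33.5196.

x_1* = 33.5196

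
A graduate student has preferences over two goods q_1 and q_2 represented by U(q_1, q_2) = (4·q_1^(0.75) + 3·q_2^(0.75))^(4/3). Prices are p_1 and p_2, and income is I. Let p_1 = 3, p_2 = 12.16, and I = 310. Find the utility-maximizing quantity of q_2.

q_2* = 0.1206

MRS = MU_q_1/MU_q_2 = (4/3)·(q_2/q_1)^(0.25). Set equal to p_1/p_2.
Solve for the ratio: q_2/q_1 = [(3/4)·p_1/p_2]^(4).
Substitute q_2 = (q_2/q_1)·q_1 into the budget: q_1* = I/(p_1 + p_2·(q_2/q_1)).
Numerically q_2/q_1 = 0.001172, so q_1* = 310/(3 + 12.16·0.001172) = 102.8447 and q_2* = 0.001172·102.8447 = 0.1206.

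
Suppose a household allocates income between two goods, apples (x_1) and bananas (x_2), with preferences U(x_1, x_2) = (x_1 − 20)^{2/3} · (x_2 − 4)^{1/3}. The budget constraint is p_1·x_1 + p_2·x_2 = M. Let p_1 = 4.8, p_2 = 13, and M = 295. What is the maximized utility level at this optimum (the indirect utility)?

Let x_1' = x_1−20, x_2' = x_2−4. MRS = 2·x_2'/x_1' = p_1/p_2.
Substituting into the budget: x_1* = 20 + 2/3·(M − 20·p_1 − 4·p_2)/p_1, and x_2* = 4 + 1/3·(…)/p_2.
Discretionary income = 295 − 20·4.8 − 4·13 = 147; x_1* = 20 + 2/3·147/4.8 = 40.4167; x_2* = 4 + 1/3·147/13 = 7.7692.
Utility at the optimum: U(40.4167, 7.7692) = 11.6254.

V = 11.6254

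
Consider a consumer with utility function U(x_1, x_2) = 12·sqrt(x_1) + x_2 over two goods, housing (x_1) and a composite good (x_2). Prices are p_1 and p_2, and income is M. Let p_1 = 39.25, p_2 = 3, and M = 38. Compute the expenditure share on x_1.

Utility is quasi-linear in x_2; the FOC for x_1 is 6/√x_1 = p_1/p_2.
Thus x_1* = (6·p_2/p_1)² — independent of M — with the rest of income spent on x_2.
Plugging in: x_1* = (6·3/39.25)² = 0.2103, x_2* = 9.9151.
Expenditure on x_1: 39.25·0.2103 = 8.2548; share = 0.2172.

share on x_1 = 0.2172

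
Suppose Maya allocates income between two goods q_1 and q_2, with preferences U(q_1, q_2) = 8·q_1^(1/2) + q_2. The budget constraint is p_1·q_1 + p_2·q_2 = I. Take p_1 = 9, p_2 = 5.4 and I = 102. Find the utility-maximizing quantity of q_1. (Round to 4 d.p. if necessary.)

q_1* = 5.76

Set MRS = p_1/p_2: 4·q_1^(−1/2) = p_1/p_2.
Solve: √q_1 = 4·p_2/p_1, so q_1*(p_1,p_2) = (4·p_2/p_1)², and q_2* = (I − p_1·q_1*)/p_2.
Plugging in: q_1* = (4·5.4/9)² = 5.76.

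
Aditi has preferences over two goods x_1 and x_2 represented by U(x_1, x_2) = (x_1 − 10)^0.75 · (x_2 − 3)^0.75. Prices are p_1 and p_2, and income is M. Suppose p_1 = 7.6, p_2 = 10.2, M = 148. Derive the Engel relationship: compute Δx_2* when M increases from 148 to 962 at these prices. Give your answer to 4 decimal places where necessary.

MRS = (x_2−3)/(x_1−10). Tangency with p_1/p_2 gives x_2−3 = (p_1/p_2)·(x_1−10).
Substituting into the budget: x_1* = 10 + 0.5·(M − 10·p_1 − 3·p_2)/p_1, and x_2* = 3 + 0.5·(…)/p_2.
Discretionary income = 148 − 10·7.6 − 3·10.2 = 41.4; x_2* = 3 + 0.5·41.4/10.2 = 5.0294.
At M' = 962: x_2* = 44.9314. Change: 44.9314 − 5.0294 = 39.902.

Δx_2* = 39.902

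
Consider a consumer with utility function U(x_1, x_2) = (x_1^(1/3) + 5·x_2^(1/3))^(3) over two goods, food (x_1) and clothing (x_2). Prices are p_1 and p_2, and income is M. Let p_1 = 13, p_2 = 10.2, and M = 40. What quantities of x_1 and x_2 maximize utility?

MU_x_1 ∝ x_1^(-2/3), MU_x_2 ∝ 5·x_2^(-2/3), so MRS = (1/5)·(x_2/x_1)^(2/3) = p_1/p_2.
Solve for the ratio: x_2/x_1 = [5·p_1/p_2]^(1.5).
Substitute x_2 = (x_2/x_1)·x_1 into the budget: x_1* = M/(p_1 + p_2·(x_2/x_1)).
Numerically x_2/x_1 = 16.086804, so x_1* = 40/(13 + 10.2·16.086804) = 0.2259 and x_2* = 16.086804·0.2259 = 3.6337.

x_1* = 0.2259, x_2* = 3.6337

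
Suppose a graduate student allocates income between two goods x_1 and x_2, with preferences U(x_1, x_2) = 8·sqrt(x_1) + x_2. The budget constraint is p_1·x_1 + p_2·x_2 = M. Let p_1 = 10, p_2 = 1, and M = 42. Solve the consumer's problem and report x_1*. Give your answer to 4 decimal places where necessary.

x_1* = 0.16

MU_x_1 = 4/√x_1, MU_x_2 = 1. Tangency: 4/√x_1 = p_1/p_2.
Solve: √x_1 = 4·p_2/p_1, so x_1*(p_1,p_2) = (4·p_2/p_1)², and x_2* = (M − p_1·x_1*)/p_2.
Plugging in: x_1* = (4·1/10)² = 0.16.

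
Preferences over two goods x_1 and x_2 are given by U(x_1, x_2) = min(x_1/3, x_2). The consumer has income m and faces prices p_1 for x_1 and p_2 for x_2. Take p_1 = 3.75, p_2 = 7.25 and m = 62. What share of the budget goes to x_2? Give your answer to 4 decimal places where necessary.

share on x_2 = 0.3919

Demand: x_1*(p_1,p_2,m) = 3·m/(3·p_1 + p_2), x_2* = m/(3·p_1 + p_2).
Here 3·3.75 + 7.25 = 18.5, giving x_1* = 10.0541 and x_2* = 3.3514.
Expenditure on x_2: 7.25·3.3514 = 24.2973; share = 0.3919.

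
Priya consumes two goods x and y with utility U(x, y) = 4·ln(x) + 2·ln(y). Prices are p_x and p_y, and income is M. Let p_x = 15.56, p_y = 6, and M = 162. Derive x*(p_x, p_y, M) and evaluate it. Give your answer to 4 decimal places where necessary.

x* = 6.9409

MU_x/MU_y = (4·y)/(2·x); tangency sets this equal to p_x/p_y.
Rearranging, p_y·y = (1/2)·p_x·x. Substituting into the budget gives p_x·x·(1 + (1/2)) = M.
Demand: x*(p_x,p_y,M) = 2/3·M/p_x and y* = 1/3·M/p_y.
At p_x=15.56, p_y=6, M=162: x* = 2/3·162/15.56 = 6.9409.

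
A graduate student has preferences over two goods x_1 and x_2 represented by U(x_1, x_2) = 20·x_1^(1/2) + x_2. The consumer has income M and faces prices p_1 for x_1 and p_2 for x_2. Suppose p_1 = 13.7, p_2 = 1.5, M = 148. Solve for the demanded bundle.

x_1* = 1.1988, x_2* = 87.7178

Set MRS = p_1/p_2: 10·x_1^(−1/2) = p_1/p_2.
Thus x_1* = (10·p_2/p_1)² — independent of M — with the rest of income spent on x_2.
Plugging in: x_1* = (10·1.5/13.7)² = 1.1988, x_2* = 87.7178.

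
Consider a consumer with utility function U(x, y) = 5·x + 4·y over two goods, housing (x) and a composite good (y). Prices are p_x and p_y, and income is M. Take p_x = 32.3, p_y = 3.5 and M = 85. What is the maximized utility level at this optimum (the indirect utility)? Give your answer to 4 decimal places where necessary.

y gives more utility per dollar, so spend all income on y: y* = M/p_y, x* = 0.
Numerically: x* = 0, y* = 24.2857.
Utility at the optimum: U(0, 24.2857) = 97.1429.

V = 97.1429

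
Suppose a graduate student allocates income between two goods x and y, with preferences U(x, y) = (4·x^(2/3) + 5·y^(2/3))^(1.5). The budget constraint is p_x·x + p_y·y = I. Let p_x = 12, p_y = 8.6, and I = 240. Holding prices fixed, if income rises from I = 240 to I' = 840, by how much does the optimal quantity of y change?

Numerically y/x = 5.306137, so x* = 240/(12 + 8.6·5.306137) = 4.1643 and y* = 5.306137·4.1643 = 22.0963.
At I' = 840: y* = 77.3372. Change: 77.3372 − 22.0963 = 55.2408.

Δy* = 55.2408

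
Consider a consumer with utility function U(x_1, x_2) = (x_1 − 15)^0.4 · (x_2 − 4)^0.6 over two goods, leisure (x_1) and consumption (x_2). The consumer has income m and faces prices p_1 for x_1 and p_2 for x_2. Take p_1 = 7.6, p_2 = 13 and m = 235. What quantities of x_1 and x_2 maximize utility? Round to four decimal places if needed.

x_1* = 18.6316, x_2* = 7.1846

After buying the subsistence bundle (15, 4), a share 0.4 of the remaining income goes to x_1: x_1* = 15 + 0.4·(m − 15p_1 − 4p_2)/p_1.
Discretionary income = 235 − 15·7.6 − 4·13 = 69; x_1* = 15 + 0.4·69/7.6 = 18.6316; x_2* = 4 + 0.6·69/13 = 7.1846.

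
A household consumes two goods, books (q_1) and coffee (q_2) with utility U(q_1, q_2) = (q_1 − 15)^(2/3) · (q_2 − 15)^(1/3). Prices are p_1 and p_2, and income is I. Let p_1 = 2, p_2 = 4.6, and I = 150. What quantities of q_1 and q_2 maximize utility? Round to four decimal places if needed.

MRS = 2·(q_2−15)/(q_1−15). Tangency with p_1/p_2 gives q_2−15 = (1/2)·(p_1/p_2)·(q_1−15).
After buying the subsistence bundle (15, 15), a share 2/3 of the remaining income goes to q_1: q_1* = 15 + 2/3·(I − 15p_1 − 15p_2)/p_1.
Discretionary income = 150 − 15·2 − 15·4.6 = 51; q_1* = 15 + 2/3·51/2 = 32; q_2* = 15 + 1/3·51/4.6 = 18.6957.

q_1* = 32, q_2* = 18.6957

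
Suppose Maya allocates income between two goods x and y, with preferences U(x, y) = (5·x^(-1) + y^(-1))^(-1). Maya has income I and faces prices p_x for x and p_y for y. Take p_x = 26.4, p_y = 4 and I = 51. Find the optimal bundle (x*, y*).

x* = 1.6454, y* = 1.8904

MRS = MU_x/MU_y = 5·(y/x)^(2). Set equal to p_x/p_y.
Solve for the ratio: y/x = [(1/5)·p_x/p_y]^(0.5).
Substitute y = (y/x)·x into the budget: x* = I/(p_x + p_y·(y/x)).
Numerically y/x = 1.148913, so x* = 51/(26.4 + 4·1.148913) = 1.6454 and y* = 1.148913·1.6454 = 1.8904.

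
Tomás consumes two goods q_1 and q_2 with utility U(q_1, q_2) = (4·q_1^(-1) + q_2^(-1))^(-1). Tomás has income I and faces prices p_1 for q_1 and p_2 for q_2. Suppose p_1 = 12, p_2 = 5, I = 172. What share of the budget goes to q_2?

share on q_2 = 0.244

From the CES first-order condition, 4·(q_2/q_1)^(2) = p_1/p_2.
Solve for the ratio: q_2/q_1 = [(1/4)·p_1/p_2]^(0.5).
Substitute q_2 = (q_2/q_1)·q_1 into the budget: q_1* = I/(p_1 + p_2·(q_2/q_1)).
Numerically q_2/q_1 = 0.774597, so q_1* = 172/(12 + 5·0.774597) = 10.836 and q_2* = 0.774597·10.836 = 8.3935.
Expenditure on q_2: 5·8.3935 = 41.9677; share = 0.244.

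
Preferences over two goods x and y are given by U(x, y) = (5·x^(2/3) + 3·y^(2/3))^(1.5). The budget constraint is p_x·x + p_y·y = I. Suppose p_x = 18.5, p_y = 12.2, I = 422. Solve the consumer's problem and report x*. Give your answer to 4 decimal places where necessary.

Substitute y = (y/x)·x into the budget: x* = I/(p_x + p_y·(y/x)).
Numerically y/x = 0.753164, so x* = 422/(18.5 + 12.2·0.753164) = 15.2409.

x* = 15.2409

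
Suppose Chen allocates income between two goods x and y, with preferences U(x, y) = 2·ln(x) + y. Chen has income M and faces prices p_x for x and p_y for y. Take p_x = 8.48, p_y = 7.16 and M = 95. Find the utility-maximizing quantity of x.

So x*(p_x,p_y) = 2·p_y/p_x, independent of income; and y* = (M − 2·p_y)/p_y.
At the given prices: x* = 2·7.16/8.48 = 1.6887.

x* = 1.6887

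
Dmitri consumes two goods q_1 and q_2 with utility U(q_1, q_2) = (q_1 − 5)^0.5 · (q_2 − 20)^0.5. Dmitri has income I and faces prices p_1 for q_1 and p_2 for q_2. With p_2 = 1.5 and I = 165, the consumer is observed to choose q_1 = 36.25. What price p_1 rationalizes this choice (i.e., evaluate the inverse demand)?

p_1 = 2

MRS = (q_2−20)/(q_1−5). Tangency with p_1/p_2 gives q_2−20 = (p_1/p_2)·(q_1−5).
After buying the subsistence bundle (5, 20), a share 0.5 of the remaining income goes to q_1: q_1* = 5 + 0.5·(I − 5p_1 − 20p_2)/p_1.
Set q_1* = 36.25 in the demand function and solve for p_1: p_1 = 2.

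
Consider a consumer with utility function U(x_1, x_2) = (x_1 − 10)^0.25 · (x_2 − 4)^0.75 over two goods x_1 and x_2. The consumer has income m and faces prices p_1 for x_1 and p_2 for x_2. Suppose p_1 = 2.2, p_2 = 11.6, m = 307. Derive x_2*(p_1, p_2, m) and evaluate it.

MRS = (1/3)·(x_2−4)/(x_1−10). Tangency with p_1/p_2 gives x_2−4 = 3·(p_1/p_2)·(x_1−10).
After buying the subsistence bundle (10, 4), a share 0.25 of the remaining income goes to x_1: x_1* = 10 + 0.25·(m − 10p_1 − 4p_2)/p_1.
Discretionary income = 307 − 10·2.2 − 4·11.6 = 238.6; x_2* = 4 + 0.75·238.6/11.6 = 19.4267.

x_2* = 19.4267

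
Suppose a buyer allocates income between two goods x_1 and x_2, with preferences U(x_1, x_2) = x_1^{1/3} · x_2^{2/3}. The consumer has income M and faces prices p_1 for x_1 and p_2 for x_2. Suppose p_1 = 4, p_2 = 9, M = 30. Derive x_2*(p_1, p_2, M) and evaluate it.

x_2* = 2.2222

The MRS is (1/2)·x_2/x_1. Set MRS = p_1/p_2.
Rearranging, p_2·x_2 = 2·p_1·x_1. Substituting into the budget gives p_1·x_1·(1 + 2) = M.
Demand: x_1*(p_1,p_2,M) = 1/3·M/p_1 and x_2* = 2/3·M/p_2.
At p_1=4, p_2=9, M=30: x_2* = 2/3·30/9 = 2.2222.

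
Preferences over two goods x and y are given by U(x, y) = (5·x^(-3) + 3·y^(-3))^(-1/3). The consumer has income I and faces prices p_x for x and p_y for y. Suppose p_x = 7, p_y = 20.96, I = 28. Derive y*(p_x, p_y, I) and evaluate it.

MU_x ∝ 5·x^(-4), MU_y ∝ 3·y^(-4), so MRS = (5/3)·(y/x)^(4) = p_x/p_y.
Hence y/x = ((3/5)·p_x/p_y)^(1/(4)), i.e. raised to the 0.25 power.
Substitute y = (y/x)·x into the budget: x* = I/(p_x + p_y·(y/x)).
Numerically y/x = 0.669059, so x* = 28/(7 + 20.96·0.669059) = 1.3318 and y* = 0.669059·1.3318 = 0.8911.

y* = 0.8911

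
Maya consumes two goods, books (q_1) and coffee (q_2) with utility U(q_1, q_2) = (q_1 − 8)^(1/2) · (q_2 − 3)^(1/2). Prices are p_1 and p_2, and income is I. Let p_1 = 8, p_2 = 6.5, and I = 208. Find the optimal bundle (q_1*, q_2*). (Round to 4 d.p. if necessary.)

Let q_1' = q_1−8, q_2' = q_2−3. MRS = q_2'/q_1' = p_1/p_2.
After buying the subsistence bundle (8, 3), a share 0.5 of the remaining income goes to q_1: q_1* = 8 + 0.5·(I − 8p_1 − 3p_2)/p_1.
Discretionary income = 208 − 8·8 − 3·6.5 = 124.5; q_1* = 8 + 0.5·124.5/8 = 15.7812; q_2* = 3 + 0.5·124.5/6.5 = 12.5769.

q_1* = 15.7812, q_2* = 12.5769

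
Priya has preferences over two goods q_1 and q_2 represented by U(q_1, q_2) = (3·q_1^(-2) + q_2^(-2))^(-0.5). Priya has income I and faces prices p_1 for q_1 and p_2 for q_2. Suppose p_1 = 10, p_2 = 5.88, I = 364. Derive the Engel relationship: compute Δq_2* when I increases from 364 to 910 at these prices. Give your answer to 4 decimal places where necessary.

MRS = MU_q_1/MU_q_2 = 3·(q_2/q_1)^(3). Set equal to p_1/p_2.
Hence q_2/q_1 = ((1/3)·p_1/p_2)^(1/(3)), i.e. raised to the 1/3 power.
With the ratio pinned down, the budget gives q_1* = I/(p_1 + p_2·(q_2/q_1)) and q_2* = (q_2/q_1)·q_1*.
Numerically q_2/q_1 = 0.827625, so q_1* = 364/(10 + 5.88·0.827625) = 24.4847 and q_2* = 0.827625·24.4847 = 20.2641.
At I' = 910: q_2* = 50.6604. Change: 50.6604 − 20.2641 = 30.3962.

Δq_2* = 30.3962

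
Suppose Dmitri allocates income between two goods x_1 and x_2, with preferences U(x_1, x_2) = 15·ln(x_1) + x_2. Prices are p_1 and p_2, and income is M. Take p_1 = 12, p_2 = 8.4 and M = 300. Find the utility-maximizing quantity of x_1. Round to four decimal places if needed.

x_1* = 10.5

So x_1*(p_1,p_2) = 15·p_2/p_1, independent of income; and x_2* = (M − 15·p_2)/p_2.
At the given prices: x_1* = 15·8.4/12 = 10.5.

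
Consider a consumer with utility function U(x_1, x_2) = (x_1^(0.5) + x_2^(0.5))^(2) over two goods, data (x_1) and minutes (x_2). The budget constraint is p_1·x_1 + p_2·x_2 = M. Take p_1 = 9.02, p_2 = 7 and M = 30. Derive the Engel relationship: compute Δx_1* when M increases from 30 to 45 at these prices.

Δx_1* = 0.7266

MU_x_1 ∝ x_1^(-0.5), MU_x_2 ∝ x_2^(-0.5), so MRS = (x_2/x_1)^(0.5) = p_1/p_2.
Hence x_2/x_1 = (p_1/p_2)^(1/(0.5)), i.e. raised to the 2 power.
With the ratio pinned down, the budget gives x_1* = M/(p_1 + p_2·(x_2/x_1)) and x_2* = (x_2/x_1)·x_1*.
Numerically x_2/x_1 = 1.660416, so x_1* = 30/(9.02 + 7·1.660416) = 1.4533.
At M' = 45: x_1* = 2.1799. Change: 2.1799 − 1.4533 = 0.7266.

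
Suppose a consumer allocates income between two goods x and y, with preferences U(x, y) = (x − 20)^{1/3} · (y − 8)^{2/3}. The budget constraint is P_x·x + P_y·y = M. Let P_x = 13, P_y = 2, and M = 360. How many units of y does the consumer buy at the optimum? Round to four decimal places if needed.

y* = 36

Discretionary income = 360 − 20·13 − 8·2 = 84; y* = 8 + 2/3·84/2 = 36.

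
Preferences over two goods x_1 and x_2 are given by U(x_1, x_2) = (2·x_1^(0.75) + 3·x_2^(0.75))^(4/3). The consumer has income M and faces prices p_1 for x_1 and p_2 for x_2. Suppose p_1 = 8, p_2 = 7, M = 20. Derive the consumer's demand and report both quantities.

x_1* = 0.2922, x_2* = 2.5232

MU_x_1 ∝ 2·x_1^(-0.25), MU_x_2 ∝ 3·x_2^(-0.25), so MRS = (2/3)·(x_2/x_1)^(0.25) = p_1/p_2.
Solve for the ratio: x_2/x_1 = [(3/2)·p_1/p_2]^(4).
With the ratio pinned down, the budget gives x_1* = M/(p_1 + p_2·(x_2/x_1)) and x_2* = (x_2/x_1)·x_1*.
Numerically x_2/x_1 = 8.636401, so x_1* = 20/(8 + 7·8.636401) = 0.2922 and x_2* = 8.636401·0.2922 = 2.5232.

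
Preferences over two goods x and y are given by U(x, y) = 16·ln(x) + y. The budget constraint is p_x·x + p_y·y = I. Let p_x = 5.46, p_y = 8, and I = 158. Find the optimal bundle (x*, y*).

x* = 23.4432, y* = 3.75

MU_x = 16/x, MU_y = 1. Tangency: 16/x = p_x/p_y.
So x*(p_x,p_y) = 16·p_y/p_x, independent of income; and y* = (I − 16·p_y)/p_y.
At the given prices: x* = 16·8/5.46 = 23.4432, and y* = 3.75.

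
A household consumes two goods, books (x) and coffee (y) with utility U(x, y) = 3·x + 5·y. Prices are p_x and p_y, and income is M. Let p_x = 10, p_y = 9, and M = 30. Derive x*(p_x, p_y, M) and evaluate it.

x* = 0

Linear utility — the consumer picks whichever good has higher MU/price: 3/10 = 0.3 vs 5/9 = 0.5556.
y gives more utility per dollar, so spend all income on y: y* = M/p_y, x* = 0.
Numerically: x* = 0, y* = 3.3333.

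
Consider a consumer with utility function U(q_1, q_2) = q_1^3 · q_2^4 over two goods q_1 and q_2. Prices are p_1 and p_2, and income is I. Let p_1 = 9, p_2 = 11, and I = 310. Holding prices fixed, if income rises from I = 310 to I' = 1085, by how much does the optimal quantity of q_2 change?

Δq_2* = 40.2597

Tangency: MRS = (3/4)·q_2/q_1 = p_1/p_2.
So 3·p_2·q_2 = 4·p_1·q_1; combined with the budget, a share 3/7 of income goes to q_1.
Demand: q_1*(p_1,p_2,I) = 3/7·I/p_1 and q_2* = 4/7·I/p_2.
At p_1=9, p_2=11, I=310: q_2* = 4/7·310/11 = 16.1039.
At I' = 1085: q_2* = 56.3636. Change: 56.3636 − 16.1039 = 40.2597.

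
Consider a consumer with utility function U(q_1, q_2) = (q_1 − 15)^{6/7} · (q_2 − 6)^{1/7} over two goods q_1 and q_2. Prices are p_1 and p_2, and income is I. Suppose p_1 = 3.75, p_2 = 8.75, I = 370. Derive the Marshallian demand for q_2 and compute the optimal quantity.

q_2* = 10.2653

Let q_1' = q_1−15, q_2' = q_2−6. MRS = 6·q_2'/q_1' = p_1/p_2.
Substituting into the budget: q_1* = 15 + 6/7·(I − 15·p_1 − 6·p_2)/p_1, and q_2* = 6 + 1/7·(…)/p_2.
Discretionary income = 370 − 15·3.75 − 6·8.75 = 261.25; q_2* = 6 + 1/7·261.25/8.75 = 10.2653.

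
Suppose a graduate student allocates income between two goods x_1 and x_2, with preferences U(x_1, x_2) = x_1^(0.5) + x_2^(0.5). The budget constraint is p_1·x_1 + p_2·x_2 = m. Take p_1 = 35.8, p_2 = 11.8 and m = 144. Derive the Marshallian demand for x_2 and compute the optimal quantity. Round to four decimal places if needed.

x_2* = 9.1782

Numerically x_2/x_1 = 9.204539, so x_1* = 144/(35.8 + 11.8·9.204539) = 0.9971 and x_2* = 9.204539·0.9971 = 9.1782.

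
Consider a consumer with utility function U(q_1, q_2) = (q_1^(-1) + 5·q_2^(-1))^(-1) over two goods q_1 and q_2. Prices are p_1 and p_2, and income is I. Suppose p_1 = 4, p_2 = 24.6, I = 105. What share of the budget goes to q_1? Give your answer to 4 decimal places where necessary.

MRS = MU_q_1/MU_q_2 = (1/5)·(q_2/q_1)^(2). Set equal to p_1/p_2.
Solve for the ratio: q_2/q_1 = [5·p_1/p_2]^(0.5).
Substitute q_2 = (q_2/q_1)·q_1 into the budget: q_1* = I/(p_1 + p_2·(q_2/q_1)).
Numerically q_2/q_1 = 0.90167, so q_1* = 105/(4 + 24.6·0.90167) = 4.0105 and q_2* = 0.90167·4.0105 = 3.6162.
Expenditure on q_1: 4·4.0105 = 16.0421; share = 0.1528.

share on q_1 = 0.1528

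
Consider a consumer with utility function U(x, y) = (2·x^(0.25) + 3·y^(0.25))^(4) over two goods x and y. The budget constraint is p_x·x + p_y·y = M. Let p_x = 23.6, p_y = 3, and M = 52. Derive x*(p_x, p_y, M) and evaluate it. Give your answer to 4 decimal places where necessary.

From the CES first-order condition, (2/3)·(y/x)^(0.75) = p_x/p_y.
Solve for the ratio: y/x = [(3/2)·p_x/p_y]^(4/3).
With the ratio pinned down, the budget gives x* = M/(p_x + p_y·(y/x)) and y* = (y/x)·x*.
Numerically y/x = 26.86433, so x* = 52/(23.6 + 3·26.86433) = 0.4991.

x* = 0.4991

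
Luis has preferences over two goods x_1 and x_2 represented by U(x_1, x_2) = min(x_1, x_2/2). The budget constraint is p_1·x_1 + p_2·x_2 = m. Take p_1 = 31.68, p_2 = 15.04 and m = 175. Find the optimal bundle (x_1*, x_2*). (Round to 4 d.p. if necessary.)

x_1* = 2.8335, x_2* = 5.6671

Leontief preferences: the optimum is at the kink where x_1/1 = x_2/2, i.e. x_2 = 2·x_1.
Budget: p_1·x_1 + p_2·2·x_1 = m, so (p_1 + 2·p_2)·x_1 = m.
Demand: x_1*(p_1,p_2,m) = m/(p_1 + 2·p_2), x_2* = 2·m/(p_1 + 2·p_2).
Here 31.68 + 2·15.04 = 61.76, giving x_1* = 2.8335 and x_2* = 5.6671.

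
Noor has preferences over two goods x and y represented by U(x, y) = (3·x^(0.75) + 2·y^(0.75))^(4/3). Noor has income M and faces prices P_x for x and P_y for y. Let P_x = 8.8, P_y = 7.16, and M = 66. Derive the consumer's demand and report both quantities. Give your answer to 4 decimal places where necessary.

x* = 5.4876, y* = 2.4734

From the CES first-order condition, (3/2)·(y/x)^(0.25) = P_x/P_y.
Solve for the ratio: y/x = [(2/3)·P_x/P_y]^(4).
With the ratio pinned down, the budget gives x* = M/(P_x + P_y·(y/x)) and y* = (y/x)·x*.
Numerically y/x = 0.450727, so x* = 66/(8.8 + 7.16·0.450727) = 5.4876 and y* = 0.450727·5.4876 = 2.4734.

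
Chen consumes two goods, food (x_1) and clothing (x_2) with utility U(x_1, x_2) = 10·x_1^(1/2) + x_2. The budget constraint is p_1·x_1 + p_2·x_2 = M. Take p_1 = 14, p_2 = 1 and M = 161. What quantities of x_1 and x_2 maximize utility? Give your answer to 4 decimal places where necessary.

MU_x_1 = 5/√x_1, MU_x_2 = 1. Tangency: 5/√x_1 = p_1/p_2.
Thus x_1* = (5·p_2/p_1)² — independent of M — with the rest of income spent on x_2.
Plugging in: x_1* = (5·1/14)² = 0.1276, x_2* = 159.2143.

x_1* = 0.1276, x_2* = 159.2143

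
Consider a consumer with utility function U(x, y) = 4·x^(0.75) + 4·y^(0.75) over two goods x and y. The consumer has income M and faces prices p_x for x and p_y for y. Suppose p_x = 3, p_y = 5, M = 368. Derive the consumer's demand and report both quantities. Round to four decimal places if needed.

x* = 100.8772, y* = 13.0737

From the CES first-order condition, (y/x)^(0.25) = p_x/p_y.
Hence y/x = (p_x/p_y)^(1/(0.25)), i.e. raised to the 4 power.
Substitute y = (y/x)·x into the budget: x* = M/(p_x + p_y·(y/x)).
Numerically y/x = 0.1296, so x* = 368/(3 + 5·0.1296) = 100.8772 and y* = 0.1296·100.8772 = 13.0737.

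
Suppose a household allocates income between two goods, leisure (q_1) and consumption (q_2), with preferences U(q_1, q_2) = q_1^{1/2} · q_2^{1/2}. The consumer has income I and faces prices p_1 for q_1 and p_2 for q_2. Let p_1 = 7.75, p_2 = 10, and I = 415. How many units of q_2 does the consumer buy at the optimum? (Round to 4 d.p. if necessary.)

q_2* = 20.75

Tangency: MRS = q_2/q_1 = p_1/p_2.
So 0.5·p_2·q_2 = 0.5·p_1·q_1; combined with the budget, a share 0.5 of income goes to q_1.
Demand: q_1*(p_1,p_2,I) = 0.5·I/p_1 and q_2* = 0.5·I/p_2.
At p_1=7.75, p_2=10, I=415: q_2* = 0.5·415/10 = 20.75.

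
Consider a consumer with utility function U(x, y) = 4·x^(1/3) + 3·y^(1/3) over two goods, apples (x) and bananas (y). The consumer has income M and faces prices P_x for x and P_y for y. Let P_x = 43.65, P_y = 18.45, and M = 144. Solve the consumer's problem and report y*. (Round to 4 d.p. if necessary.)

From the CES first-order condition, (4/3)·(y/x)^(2/3) = P_x/P_y.
Hence y/x = ((3/4)·P_x/P_y)^(1/(2/3)), i.e. raised to the 1.5 power.
Substitute y = (y/x)·x into the budget: x* = M/(P_x + P_y·(y/x)).
Numerically y/x = 2.363599, so x* = 144/(43.65 + 18.45·2.363599) = 1.6503 and y* = 2.363599·1.6503 = 3.9006.

y* = 3.9006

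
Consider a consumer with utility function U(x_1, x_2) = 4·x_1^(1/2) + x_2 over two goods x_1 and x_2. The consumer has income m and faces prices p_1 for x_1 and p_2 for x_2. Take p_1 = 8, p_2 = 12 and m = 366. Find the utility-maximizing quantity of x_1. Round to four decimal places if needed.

x_1* = 9

MU_x_1 = 2/√x_1, MU_x_2 = 1. Tangency: 2/√x_1 = p_1/p_2.
Solve: √x_1 = 2·p_2/p_1, so x_1*(p_1,p_2) = (2·p_2/p_1)², and x_2* = (m − p_1·x_1*)/p_2.
Plugging in: x_1* = (2·12/8)² = 9.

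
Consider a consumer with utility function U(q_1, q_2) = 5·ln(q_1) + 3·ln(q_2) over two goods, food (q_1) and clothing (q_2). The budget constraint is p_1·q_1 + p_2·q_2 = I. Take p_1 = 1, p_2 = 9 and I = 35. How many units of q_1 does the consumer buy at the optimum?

q_1* = 21.875

The MRS is (5/3)·q_2/q_1. Set MRS = p_1/p_2.
So 5·p_2·q_2 = 3·p_1·q_1; combined with the budget, a share 0.625 of income goes to q_1.
Demand: q_1*(p_1,p_2,I) = 0.625·I/p_1 and q_2* = 0.375·I/p_2.
At p_1=1, p_2=9, I=35: q_1* = 0.625·35/1 = 21.875.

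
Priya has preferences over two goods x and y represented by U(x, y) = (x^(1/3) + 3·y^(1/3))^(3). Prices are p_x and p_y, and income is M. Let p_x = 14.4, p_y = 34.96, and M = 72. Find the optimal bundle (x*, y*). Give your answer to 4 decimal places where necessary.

x* = 1.1534, y* = 1.5844

MRS = MU_x/MU_y = (1/3)·(y/x)^(2/3). Set equal to p_x/p_y.
Hence y/x = (3·p_x/p_y)^(1/(2/3)), i.e. raised to the 1.5 power.
Substitute y = (y/x)·x into the budget: x* = M/(p_x + p_y·(y/x)).
Numerically y/x = 1.373626, so x* = 72/(14.4 + 34.96·1.373626) = 1.1534 and y* = 1.373626·1.1534 = 1.5844.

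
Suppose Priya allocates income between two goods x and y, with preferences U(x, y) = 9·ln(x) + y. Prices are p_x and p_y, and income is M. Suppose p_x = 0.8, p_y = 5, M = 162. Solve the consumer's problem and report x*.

At the given prices: x* = 9·5/0.8 = 56.25.

x* = 56.25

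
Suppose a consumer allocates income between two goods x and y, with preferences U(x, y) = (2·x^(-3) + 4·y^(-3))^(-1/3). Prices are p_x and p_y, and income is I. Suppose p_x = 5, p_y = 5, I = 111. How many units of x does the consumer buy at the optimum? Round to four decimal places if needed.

x* = 10.1407

With the ratio pinned down, the budget gives x* = I/(p_x + p_y·(y/x)) and y* = (y/x)·x*.
Numerically y/x = 1.189207, so x* = 111/(5 + 5·1.189207) = 10.1407.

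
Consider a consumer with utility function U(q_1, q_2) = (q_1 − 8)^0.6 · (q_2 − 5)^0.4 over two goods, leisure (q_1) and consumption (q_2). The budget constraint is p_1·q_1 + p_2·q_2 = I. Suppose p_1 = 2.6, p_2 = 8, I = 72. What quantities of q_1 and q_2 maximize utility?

q_1* = 10.5846, q_2* = 5.56

Substituting into the budget: q_1* = 8 + 0.6·(I − 8·p_1 − 5·p_2)/p_1, and q_2* = 5 + 0.4·(…)/p_2.
Discretionary income = 72 − 8·2.6 − 5·8 = 11.2; q_1* = 8 + 0.6·11.2/2.6 = 10.5846; q_2* = 5 + 0.4·11.2/8 = 5.56.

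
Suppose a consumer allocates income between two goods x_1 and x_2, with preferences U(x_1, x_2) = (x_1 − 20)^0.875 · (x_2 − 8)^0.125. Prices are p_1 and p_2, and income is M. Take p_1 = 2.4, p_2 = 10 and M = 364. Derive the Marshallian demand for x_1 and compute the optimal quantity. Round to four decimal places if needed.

This is Cobb-Douglas in (x_1−20, x_2−8): tangency gives 0.875·p_2·(x_2−8) = 0.125·p_1·(x_1−20).
Substituting into the budget: x_1* = 20 + 0.875·(M − 20·p_1 − 8·p_2)/p_1, and x_2* = 8 + 0.125·(…)/p_2.
Discretionary income = 364 − 20·2.4 − 8·10 = 236; x_1* = 20 + 0.875·236/2.4 = 106.0417.

x_1* = 106.0417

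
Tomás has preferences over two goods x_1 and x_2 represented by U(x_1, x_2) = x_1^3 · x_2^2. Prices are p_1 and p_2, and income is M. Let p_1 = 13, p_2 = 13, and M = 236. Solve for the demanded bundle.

MU_x_1/MU_x_2 = (3·x_2)/(2·x_1); tangency sets this equal to p_1/p_2.
So 3·p_2·x_2 = 2·p_1·x_1; combined with the budget, a share 0.6 of income goes to x_1.
Demand: x_1*(p_1,p_2,M) = 0.6·M/p_1 and x_2* = 0.4·M/p_2.
At p_1=13, p_2=13, M=236: x_1* = 0.6·236/13 = 10.8923, x_2* = 7.2615.

x_1* = 10.8923, x_2* = 7.2615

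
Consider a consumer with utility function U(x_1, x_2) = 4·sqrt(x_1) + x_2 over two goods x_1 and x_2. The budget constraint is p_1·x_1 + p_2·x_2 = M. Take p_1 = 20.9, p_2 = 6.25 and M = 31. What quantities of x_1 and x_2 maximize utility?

x_1* = 0.3577, x_2* = 3.7638

MU_x_1 = 2/√x_1, MU_x_2 = 1. Tangency: 2/√x_1 = p_1/p_2.
Solve: √x_1 = 2·p_2/p_1, so x_1*(p_1,p_2) = (2·p_2/p_1)², and x_2* = (M − p_1·x_1*)/p_2.
Plugging in: x_1* = (2·6.25/20.9)² = 0.3577, x_2* = 3.7638.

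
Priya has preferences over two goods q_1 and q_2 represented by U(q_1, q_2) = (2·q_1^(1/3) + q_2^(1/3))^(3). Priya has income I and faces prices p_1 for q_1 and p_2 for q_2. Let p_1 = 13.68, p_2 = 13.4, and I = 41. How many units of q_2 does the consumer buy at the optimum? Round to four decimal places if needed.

q_2* = 0.8053

With the ratio pinned down, the budget gives q_1* = I/(p_1 + p_2·(q_2/q_1)) and q_2* = (q_2/q_1)·q_1*.
Numerically q_2/q_1 = 0.364693, so q_1* = 41/(13.68 + 13.4·0.364693) = 2.2082 and q_2* = 0.364693·2.2082 = 0.8053.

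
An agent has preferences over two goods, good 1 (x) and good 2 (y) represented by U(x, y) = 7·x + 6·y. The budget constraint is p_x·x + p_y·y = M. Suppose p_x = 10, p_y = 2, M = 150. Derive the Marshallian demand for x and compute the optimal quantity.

Perfect substitutes: compare marginal utility per dollar. 7/p_x vs 6/p_y → 0.7 vs 3.
y gives more utility per dollar, so spend all income on y: y* = M/p_y, x* = 0.
Numerically: x* = 0, y* = 75.

x* = 0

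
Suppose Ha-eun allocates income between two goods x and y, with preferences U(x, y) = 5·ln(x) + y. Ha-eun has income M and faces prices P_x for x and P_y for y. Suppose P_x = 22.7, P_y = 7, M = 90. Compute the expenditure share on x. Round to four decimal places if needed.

share on x = 0.3889

Set MRS = P_x/P_y: (5/x)/1 = P_x/P_y.
So x*(P_x,P_y) = 5·P_y/P_x, independent of income; and y* = (M − 5·P_y)/P_y.
At the given prices: x* = 5·7/22.7 = 1.5419, and y* = 7.8571.
Expenditure on x: 22.7·1.5419 = 35; share = 0.3889.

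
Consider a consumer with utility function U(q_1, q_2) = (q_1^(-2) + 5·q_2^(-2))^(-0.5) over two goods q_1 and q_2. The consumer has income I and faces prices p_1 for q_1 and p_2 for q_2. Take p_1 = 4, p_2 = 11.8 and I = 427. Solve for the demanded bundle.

q_1* = 23.6316, q_2* = 28.1757

Substitute q_2 = (q_2/q_1)·q_1 into the budget: q_1* = I/(p_1 + p_2·(q_2/q_1)).
Numerically q_2/q_1 = 1.192292, so q_1* = 427/(4 + 11.8·1.192292) = 23.6316 and q_2* = 1.192292·23.6316 = 28.1757.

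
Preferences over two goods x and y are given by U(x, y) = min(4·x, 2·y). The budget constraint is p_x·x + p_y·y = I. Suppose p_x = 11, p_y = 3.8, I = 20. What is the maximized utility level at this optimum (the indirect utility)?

V = 4.3011

With perfect complements, no substitution: consume in ratio x:y = 2:4.
Budget: p_x·x + p_y·2·x = I, so (2·p_x + 4·p_y)·x = 2·I.
Demand: x*(p_x,p_y,I) = 2·I/(2·p_x + 4·p_y), y* = 4·I/(2·p_x + 4·p_y).
Here 2·11 + 4·3.8 = 37.2, giving x* = 1.0753 and y* = 2.1505.
Utility at the optimum: U(1.0753, 2.1505) = 4.3011.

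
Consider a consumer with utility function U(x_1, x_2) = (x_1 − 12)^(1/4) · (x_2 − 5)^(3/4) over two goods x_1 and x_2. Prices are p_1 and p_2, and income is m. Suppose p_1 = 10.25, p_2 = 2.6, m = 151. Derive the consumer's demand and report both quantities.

This is Cobb-Douglas in (x_1−12, x_2−5): tangency gives 0.25·p_2·(x_2−5) = 0.75·p_1·(x_1−12).
After buying the subsistence bundle (12, 5), a share 0.25 of the remaining income goes to x_1: x_1* = 12 + 0.25·(m − 12p_1 − 5p_2)/p_1.
Discretionary income = 151 − 12·10.25 − 5·2.6 = 15; x_1* = 12 + 0.25·15/10.25 = 12.3659; x_2* = 5 + 0.75·15/2.6 = 9.3269.

x_1* = 12.3659, x_2* = 9.3269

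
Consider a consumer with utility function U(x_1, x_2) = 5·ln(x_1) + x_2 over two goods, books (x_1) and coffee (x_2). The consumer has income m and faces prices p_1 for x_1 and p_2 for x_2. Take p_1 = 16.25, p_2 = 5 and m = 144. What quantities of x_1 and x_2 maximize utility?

So x_1*(p_1,p_2) = 5·p_2/p_1, independent of income; and x_2* = (m − 5·p_2)/p_2.
At the given prices: x_1* = 5·5/16.25 = 1.5385, and x_2* = 23.8.

x_1* = 1.5385, x_2* = 23.8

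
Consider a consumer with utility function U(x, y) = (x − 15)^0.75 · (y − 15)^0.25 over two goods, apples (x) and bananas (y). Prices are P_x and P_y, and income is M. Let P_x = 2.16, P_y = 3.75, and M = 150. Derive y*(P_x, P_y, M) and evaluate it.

y* = 19.09

After buying the subsistence bundle (15, 15), a share 0.75 of the remaining income goes to x: x* = 15 + 0.75·(M − 15P_x − 15P_y)/P_x.
Discretionary income = 150 − 15·2.16 − 15·3.75 = 61.35; y* = 15 + 0.25·61.35/3.75 = 19.09.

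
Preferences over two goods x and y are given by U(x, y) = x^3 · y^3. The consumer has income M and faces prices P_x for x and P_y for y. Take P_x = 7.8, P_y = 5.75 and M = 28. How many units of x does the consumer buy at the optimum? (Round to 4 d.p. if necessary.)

x* = 1.7949

Tangency: MRS = y/x = P_x/P_y.
So 3·P_y·y = 3·P_x·x; combined with the budget, a share 0.5 of income goes to x.
Demand: x*(P_x,P_y,M) = 0.5·M/P_x and y* = 0.5·M/P_y.
At P_x=7.8, P_y=5.75, M=28: x* = 0.5·28/7.8 = 1.7949.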